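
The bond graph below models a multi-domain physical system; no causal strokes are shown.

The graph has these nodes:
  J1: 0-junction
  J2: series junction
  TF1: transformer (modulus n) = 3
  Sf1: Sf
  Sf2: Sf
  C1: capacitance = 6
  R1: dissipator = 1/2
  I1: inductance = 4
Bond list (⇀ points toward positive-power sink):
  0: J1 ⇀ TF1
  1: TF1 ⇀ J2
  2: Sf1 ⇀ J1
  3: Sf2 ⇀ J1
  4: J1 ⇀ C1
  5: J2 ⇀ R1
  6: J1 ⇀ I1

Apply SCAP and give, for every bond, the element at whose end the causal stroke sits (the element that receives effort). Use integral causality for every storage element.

#2 stroke at Sf1  (Sf1 fixes flow; stroke at Sf1)
#3 stroke at Sf2  (Sf2 (Sf) sets flow on bond)
#4 stroke at J1  (C1: C, integral causality)
#0 stroke at TF1  (0-jn J1 has e-setter on 4)
#6 stroke at I1  (J1: bond 4 brought effort, rest push out)
#1 stroke at J2  (through TF1, causality passes straight; one stroke at TF1)
#5 stroke at R1  (closing 1-jn rule on J2)

b0 stroke at TF1
b1 stroke at J2
b2 stroke at Sf1
b3 stroke at Sf2
b4 stroke at J1
b5 stroke at R1
b6 stroke at I1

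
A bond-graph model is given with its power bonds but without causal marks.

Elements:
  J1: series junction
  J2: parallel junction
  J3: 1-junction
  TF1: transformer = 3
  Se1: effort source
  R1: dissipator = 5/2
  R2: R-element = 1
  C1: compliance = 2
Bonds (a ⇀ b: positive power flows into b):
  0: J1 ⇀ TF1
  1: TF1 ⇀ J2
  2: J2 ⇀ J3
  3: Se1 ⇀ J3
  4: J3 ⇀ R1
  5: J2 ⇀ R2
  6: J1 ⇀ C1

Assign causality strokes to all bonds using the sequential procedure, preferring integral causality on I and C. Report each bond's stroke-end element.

β0 |TF1
β1 |J2
β2 |J3
β3 |J3
β4 |R1
β5 |R2
β6 |J1

#3 stroke→J3  (source Se1 imposes e)
#6 stroke→J1  (C1 outputs effort q/C1)
#0 stroke→TF1  (J1 needs exactly one f-in)
#1 stroke→J2  (TF1 one-in-one-out from 0)
#2 stroke→J3  (common-e at J2 fixed by 1)
#5 stroke→R2  (0-jn J2 has e-setter on 1)
#4 stroke→R1  (J3: last free bond brings flow in)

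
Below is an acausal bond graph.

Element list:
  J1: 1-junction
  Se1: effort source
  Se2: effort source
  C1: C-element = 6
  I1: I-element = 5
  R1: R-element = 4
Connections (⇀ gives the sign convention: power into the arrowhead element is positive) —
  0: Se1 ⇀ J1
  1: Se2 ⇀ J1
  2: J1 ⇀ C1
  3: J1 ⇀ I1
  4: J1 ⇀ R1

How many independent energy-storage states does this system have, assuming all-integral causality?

2  (C1, I1 all integral)

#0 |J1  (Se1: effort source, stroke at far end)
#1 |J1  (Se2 (Se) sets effort on bond)
#2 |J1  (C1 outputs effort q/C1)
#3 |I1  (prefer integral on I1)
#4 |J1  (J1: bond 3 brought flow, rest push out)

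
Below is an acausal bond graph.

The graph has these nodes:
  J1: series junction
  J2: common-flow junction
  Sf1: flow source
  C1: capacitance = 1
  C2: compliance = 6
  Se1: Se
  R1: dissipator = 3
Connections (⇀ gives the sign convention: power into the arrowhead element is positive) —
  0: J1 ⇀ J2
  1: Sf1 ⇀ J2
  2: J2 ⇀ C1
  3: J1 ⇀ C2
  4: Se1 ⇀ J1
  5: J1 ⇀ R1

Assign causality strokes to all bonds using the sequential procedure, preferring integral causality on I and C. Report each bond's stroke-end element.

#0 stroke→J2
#1 stroke→Sf1
#2 stroke→J2
#3 stroke→J1
#4 stroke→J1
#5 stroke→J1

β1 stroke at Sf1  (Sf1 fixes flow; stroke at Sf1)
β4 stroke at J1  (source Se1 imposes e)
β0 stroke at J2  (common-f at J2 fixed by 1)
β2 stroke at J2  (common-f at J2 fixed by 1)
β3 stroke at J1  (J1 flow already set via bond 0)
β5 stroke at J1  (common-f at J1 fixed by 0)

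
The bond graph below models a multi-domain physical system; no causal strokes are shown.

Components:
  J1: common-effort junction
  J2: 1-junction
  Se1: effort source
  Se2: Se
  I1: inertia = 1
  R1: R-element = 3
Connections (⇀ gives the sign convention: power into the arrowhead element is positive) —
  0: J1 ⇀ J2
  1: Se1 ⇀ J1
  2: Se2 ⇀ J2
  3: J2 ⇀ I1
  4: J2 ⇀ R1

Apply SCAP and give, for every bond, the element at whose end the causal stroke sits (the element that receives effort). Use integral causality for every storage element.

b1 stroke→J1  (Se1 (Se) sets effort on bond)
b2 stroke→J2  (Se2: effort source, stroke at far end)
b0 stroke→J2  (J1: bond 1 brought effort, rest push out)
b3 stroke→I1  (I1 integral (f out))
b4 stroke→J2  (J2: bond 3 brought flow, rest push out)

β0 |J2
β1 |J1
β2 |J2
β3 |I1
β4 |J2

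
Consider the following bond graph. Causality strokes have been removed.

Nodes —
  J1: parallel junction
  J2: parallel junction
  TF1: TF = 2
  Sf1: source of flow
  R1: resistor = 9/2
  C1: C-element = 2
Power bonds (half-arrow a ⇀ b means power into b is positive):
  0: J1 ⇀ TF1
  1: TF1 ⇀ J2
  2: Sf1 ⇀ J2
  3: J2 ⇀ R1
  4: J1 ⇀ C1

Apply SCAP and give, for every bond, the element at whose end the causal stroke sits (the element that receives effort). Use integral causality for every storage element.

β0 →TF1
β1 →J2
β2 →Sf1
β3 →R1
β4 →J1

β2 |Sf1  (Sf1 (Sf) sets flow on bond)
β4 |J1  (prefer integral on C1)
β0 |TF1  (common-e at J1 fixed by 4)
β1 |J2  (through TF1, causality passes straight; one stroke at TF1)
β3 |R1  (J2: bond 1 brought effort, rest push out)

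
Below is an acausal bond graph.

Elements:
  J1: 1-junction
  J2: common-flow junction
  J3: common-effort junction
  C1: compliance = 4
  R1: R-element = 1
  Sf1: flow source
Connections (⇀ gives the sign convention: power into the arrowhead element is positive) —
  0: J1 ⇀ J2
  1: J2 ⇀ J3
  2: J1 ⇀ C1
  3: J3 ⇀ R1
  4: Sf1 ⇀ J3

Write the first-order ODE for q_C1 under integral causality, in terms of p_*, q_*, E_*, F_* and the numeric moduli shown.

dq_C1/dt = -F_Sf1 - q_C1/4

#4 stroke→Sf1  (Sf1 fixes flow; stroke at Sf1)
#2 stroke→J1  (C1: C, integral causality)
#0 stroke→J2  (J1 needs exactly one f-in)
#1 stroke→J3  (only one flow-in slot at J2)
#3 stroke→R1  (0-jn J3 has e-setter on 1)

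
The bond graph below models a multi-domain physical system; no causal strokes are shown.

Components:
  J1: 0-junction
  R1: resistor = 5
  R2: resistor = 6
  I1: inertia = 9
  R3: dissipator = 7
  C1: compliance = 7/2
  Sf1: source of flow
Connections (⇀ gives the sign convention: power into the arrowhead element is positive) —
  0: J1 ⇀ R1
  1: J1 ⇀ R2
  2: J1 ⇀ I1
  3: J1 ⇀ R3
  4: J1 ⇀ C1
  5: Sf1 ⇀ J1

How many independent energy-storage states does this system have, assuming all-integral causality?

bond 5 |Sf1  (source Sf1 imposes f)
bond 2 |I1  (I1 integral (f out))
bond 4 |J1  (C1: C, integral causality)
bond 0 |R1  (0-jn J1 has e-setter on 4)
bond 1 |R2  (common-e at J1 fixed by 4)
bond 3 |R3  (common-e at J1 fixed by 4)

2  (C1, I1 all integral)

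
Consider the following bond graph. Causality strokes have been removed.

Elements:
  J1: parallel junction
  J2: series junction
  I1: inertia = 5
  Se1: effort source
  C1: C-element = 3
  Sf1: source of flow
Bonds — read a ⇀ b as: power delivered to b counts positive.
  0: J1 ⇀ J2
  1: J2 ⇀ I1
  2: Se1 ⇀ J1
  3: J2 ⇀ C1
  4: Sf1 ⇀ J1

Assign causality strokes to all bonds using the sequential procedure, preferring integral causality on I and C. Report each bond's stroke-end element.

bond 0 stroke→J2
bond 1 stroke→I1
bond 2 stroke→J1
bond 3 stroke→J2
bond 4 stroke→Sf1

b2 →J1  (Se1 (Se) sets effort on bond)
b4 →Sf1  (source Sf1 imposes f)
b0 →J2  (0-jn J1 has e-setter on 2)
b1 →I1  (prefer integral on I1)
b3 →J2  (1-jn J2 has f-setter on 1)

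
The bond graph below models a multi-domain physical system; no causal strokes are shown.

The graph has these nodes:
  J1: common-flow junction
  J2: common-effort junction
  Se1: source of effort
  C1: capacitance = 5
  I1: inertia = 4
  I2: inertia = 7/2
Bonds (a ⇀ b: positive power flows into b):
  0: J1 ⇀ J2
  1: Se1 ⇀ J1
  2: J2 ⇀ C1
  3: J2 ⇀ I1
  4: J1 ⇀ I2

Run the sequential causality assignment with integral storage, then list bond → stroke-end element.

b1 →J1  (Se1: effort source, stroke at far end)
b2 →J2  (C1: C, integral causality)
b0 →J1  (common-e at J2 fixed by 2)
b3 →I1  (0-jn J2 has e-setter on 2)
b4 →I2  (J1: last free bond brings flow in)

#0 stroke at J1
#1 stroke at J1
#2 stroke at J2
#3 stroke at I1
#4 stroke at I2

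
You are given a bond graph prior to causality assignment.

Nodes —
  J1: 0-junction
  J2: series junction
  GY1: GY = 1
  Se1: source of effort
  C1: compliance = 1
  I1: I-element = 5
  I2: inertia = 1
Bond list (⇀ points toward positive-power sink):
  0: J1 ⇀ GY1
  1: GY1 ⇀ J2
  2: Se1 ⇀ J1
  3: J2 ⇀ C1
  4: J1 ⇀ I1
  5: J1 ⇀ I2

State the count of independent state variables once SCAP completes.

3  (C1, I1, I2 all integral)

β2 →J1  (Se1 fixes effort; stroke away)
β0 →GY1  (common-e at J1 fixed by 2)
β4 →I1  (J1: bond 2 brought effort, rest push out)
β5 →I2  (0-jn J1 has e-setter on 2)
β1 →GY1  (GY1 both-in/both-out from 0)
β3 →J2  (common-f at J2 fixed by 1)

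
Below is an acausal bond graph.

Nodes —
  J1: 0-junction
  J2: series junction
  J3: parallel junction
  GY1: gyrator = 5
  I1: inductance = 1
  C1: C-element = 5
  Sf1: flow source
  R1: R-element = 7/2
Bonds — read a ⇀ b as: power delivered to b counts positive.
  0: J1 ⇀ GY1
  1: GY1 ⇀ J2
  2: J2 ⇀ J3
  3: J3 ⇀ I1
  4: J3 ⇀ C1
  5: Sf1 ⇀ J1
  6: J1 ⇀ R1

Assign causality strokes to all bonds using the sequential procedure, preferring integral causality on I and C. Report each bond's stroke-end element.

bond 5 |Sf1  (Sf1 fixes flow; stroke at Sf1)
bond 3 |I1  (prefer integral on I1)
bond 4 |J3  (C1 integral (e out))
bond 2 |J2  (J3: bond 4 brought effort, rest push out)
bond 1 |GY1  (only one flow-in slot at J2)
bond 0 |GY1  (through GY1, causality inverts; strokes same side of GY1)
bond 6 |J1  (J1: last free bond brings effort in)

b0 →GY1
b1 →GY1
b2 →J2
b3 →I1
b4 →J3
b5 →Sf1
b6 →J1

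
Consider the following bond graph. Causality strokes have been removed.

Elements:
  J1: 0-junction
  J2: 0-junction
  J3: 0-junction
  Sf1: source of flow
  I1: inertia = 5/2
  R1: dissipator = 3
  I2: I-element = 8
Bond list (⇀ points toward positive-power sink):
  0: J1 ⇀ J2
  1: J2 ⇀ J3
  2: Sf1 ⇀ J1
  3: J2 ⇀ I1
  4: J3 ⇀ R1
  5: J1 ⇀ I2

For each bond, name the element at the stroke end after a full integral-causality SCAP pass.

bond 0 →J1
bond 1 →J2
bond 2 →Sf1
bond 3 →I1
bond 4 →J3
bond 5 →I2

#2 |Sf1  (Sf1 (Sf) sets flow on bond)
#3 |I1  (I1: I, integral causality)
#5 |I2  (I2 outputs flow p/I2)
#0 |J1  (J1 needs exactly one e-in)
#1 |J2  (J2: last free bond brings effort in)
#4 |J3  (J3: last free bond brings effort in)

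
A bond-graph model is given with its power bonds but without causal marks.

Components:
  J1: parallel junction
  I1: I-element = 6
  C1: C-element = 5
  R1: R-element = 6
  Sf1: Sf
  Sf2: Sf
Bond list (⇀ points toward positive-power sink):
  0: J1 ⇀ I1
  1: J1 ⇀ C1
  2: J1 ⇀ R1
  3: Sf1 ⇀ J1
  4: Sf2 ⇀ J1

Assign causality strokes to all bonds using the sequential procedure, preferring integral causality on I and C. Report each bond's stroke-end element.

b0 stroke at I1
b1 stroke at J1
b2 stroke at R1
b3 stroke at Sf1
b4 stroke at Sf2

b3 |Sf1  (source Sf1 imposes f)
b4 |Sf2  (Sf2 (Sf) sets flow on bond)
b0 |I1  (I1 integral (f out))
b1 |J1  (C1: C, integral causality)
b2 |R1  (0-jn J1 has e-setter on 1)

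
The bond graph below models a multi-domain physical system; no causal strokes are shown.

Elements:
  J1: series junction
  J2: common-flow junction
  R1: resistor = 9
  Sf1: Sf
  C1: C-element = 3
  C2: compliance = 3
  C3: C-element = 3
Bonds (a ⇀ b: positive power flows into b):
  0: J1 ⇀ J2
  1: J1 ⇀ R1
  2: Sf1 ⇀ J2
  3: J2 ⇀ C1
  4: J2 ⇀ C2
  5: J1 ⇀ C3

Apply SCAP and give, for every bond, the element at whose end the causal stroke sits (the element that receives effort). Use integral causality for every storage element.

β0 |J2
β1 |J1
β2 |Sf1
β3 |J2
β4 |J2
β5 |J1

β2 |Sf1  (Sf1 (Sf) sets flow on bond)
β0 |J2  (J2: bond 2 brought flow, rest push out)
β3 |J2  (J2 flow already set via bond 2)
β4 |J2  (J2: bond 2 brought flow, rest push out)
β1 |J1  (J1: bond 0 brought flow, rest push out)
β5 |J1  (J1 flow already set via bond 0)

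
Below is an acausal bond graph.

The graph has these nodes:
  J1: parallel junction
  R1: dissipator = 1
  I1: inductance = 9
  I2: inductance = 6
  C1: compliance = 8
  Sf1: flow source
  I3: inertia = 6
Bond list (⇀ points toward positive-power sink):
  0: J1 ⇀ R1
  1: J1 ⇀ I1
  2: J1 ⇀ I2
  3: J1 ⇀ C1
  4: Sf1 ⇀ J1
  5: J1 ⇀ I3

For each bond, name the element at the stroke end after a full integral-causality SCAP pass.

b4 stroke→Sf1  (Sf1 (Sf) sets flow on bond)
b1 stroke→I1  (I1: I, integral causality)
b2 stroke→I2  (I2 outputs flow p/I2)
b3 stroke→J1  (C1 outputs effort q/C1)
b0 stroke→R1  (J1: bond 3 brought effort, rest push out)
b5 stroke→I3  (common-e at J1 fixed by 3)

bond 0 stroke→R1
bond 1 stroke→I1
bond 2 stroke→I2
bond 3 stroke→J1
bond 4 stroke→Sf1
bond 5 stroke→I3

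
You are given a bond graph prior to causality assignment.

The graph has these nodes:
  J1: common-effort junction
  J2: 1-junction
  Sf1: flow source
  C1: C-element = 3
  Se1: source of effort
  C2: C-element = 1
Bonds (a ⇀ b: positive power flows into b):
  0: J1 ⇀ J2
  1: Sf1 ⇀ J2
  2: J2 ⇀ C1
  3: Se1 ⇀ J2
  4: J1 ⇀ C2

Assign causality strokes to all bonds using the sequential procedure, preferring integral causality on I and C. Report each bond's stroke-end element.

#1 stroke→Sf1  (Sf1 (Sf) sets flow on bond)
#3 stroke→J2  (Se1 fixes effort; stroke away)
#0 stroke→J2  (common-f at J2 fixed by 1)
#2 stroke→J2  (J2 flow already set via bond 1)
#4 stroke→J1  (J1: last free bond brings effort in)

#0 |J2
#1 |Sf1
#2 |J2
#3 |J2
#4 |J1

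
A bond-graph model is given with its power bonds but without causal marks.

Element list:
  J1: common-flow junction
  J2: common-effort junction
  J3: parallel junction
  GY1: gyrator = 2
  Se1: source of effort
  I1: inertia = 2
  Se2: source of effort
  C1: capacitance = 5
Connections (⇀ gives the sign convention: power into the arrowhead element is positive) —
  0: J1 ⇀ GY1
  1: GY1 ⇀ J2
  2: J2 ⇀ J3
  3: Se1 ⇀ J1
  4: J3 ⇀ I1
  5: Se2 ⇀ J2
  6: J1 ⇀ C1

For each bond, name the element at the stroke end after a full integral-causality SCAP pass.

b3 →J1  (Se1 fixes effort; stroke away)
b5 →J2  (Se2: effort source, stroke at far end)
b1 →GY1  (common-e at J2 fixed by 5)
b2 →J3  (J2: bond 5 brought effort, rest push out)
b4 →I1  (common-e at J3 fixed by 2)
b0 →GY1  (GY1 both-in/both-out from 1)
b6 →J1  (J1 flow already set via bond 0)

b0 |GY1
b1 |GY1
b2 |J3
b3 |J1
b4 |I1
b5 |J2
b6 |J1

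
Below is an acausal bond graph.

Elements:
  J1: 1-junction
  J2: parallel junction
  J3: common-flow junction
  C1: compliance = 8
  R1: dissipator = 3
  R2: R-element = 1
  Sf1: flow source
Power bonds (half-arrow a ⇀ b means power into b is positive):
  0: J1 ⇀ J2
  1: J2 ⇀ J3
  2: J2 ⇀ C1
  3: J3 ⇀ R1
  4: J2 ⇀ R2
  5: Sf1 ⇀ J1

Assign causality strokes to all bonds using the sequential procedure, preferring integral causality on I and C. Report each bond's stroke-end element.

β0 →J1
β1 →J3
β2 →J2
β3 →R1
β4 →R2
β5 →Sf1

β5 stroke at Sf1  (Sf1 fixes flow; stroke at Sf1)
β0 stroke at J1  (J1 flow already set via bond 5)
β2 stroke at J2  (C1 integral (e out))
β1 stroke at J3  (J2: bond 2 brought effort, rest push out)
β4 stroke at R2  (J2 effort already set via bond 2)
β3 stroke at R1  (only one flow-in slot at J3)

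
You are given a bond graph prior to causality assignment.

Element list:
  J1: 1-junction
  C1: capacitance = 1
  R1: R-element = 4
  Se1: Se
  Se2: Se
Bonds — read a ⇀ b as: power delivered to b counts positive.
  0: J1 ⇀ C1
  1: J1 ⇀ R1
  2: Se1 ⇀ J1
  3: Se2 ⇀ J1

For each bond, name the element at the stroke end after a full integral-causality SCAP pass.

β2 stroke at J1  (source Se1 imposes e)
β3 stroke at J1  (Se2 fixes effort; stroke away)
β0 stroke at J1  (prefer integral on C1)
β1 stroke at R1  (closing 1-jn rule on J1)

bond 0 stroke→J1
bond 1 stroke→R1
bond 2 stroke→J1
bond 3 stroke→J1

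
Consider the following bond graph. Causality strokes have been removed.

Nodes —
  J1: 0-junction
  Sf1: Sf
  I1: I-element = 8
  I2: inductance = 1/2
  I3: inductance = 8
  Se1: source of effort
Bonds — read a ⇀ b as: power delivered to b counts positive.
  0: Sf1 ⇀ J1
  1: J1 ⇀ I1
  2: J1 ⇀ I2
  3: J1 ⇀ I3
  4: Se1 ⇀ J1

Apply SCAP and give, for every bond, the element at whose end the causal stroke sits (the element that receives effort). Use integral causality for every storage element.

#0 stroke→Sf1  (source Sf1 imposes f)
#4 stroke→J1  (Se1: effort source, stroke at far end)
#1 stroke→I1  (0-jn J1 has e-setter on 4)
#2 stroke→I2  (J1: bond 4 brought effort, rest push out)
#3 stroke→I3  (0-jn J1 has e-setter on 4)

bond 0 stroke→Sf1
bond 1 stroke→I1
bond 2 stroke→I2
bond 3 stroke→I3
bond 4 stroke→J1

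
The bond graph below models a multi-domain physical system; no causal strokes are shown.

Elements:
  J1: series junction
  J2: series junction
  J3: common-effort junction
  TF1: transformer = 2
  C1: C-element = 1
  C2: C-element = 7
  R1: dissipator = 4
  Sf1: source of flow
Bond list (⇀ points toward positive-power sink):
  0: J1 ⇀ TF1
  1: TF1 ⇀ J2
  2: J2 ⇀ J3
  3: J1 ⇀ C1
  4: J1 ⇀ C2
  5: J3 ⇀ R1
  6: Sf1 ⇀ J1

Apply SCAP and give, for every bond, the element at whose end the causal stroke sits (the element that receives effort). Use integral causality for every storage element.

β0 →J1
β1 →TF1
β2 →J2
β3 →J1
β4 →J1
β5 →J3
β6 →Sf1

β6 →Sf1  (Sf1: flow source, stroke at near end)
β0 →J1  (1-jn J1 has f-setter on 6)
β3 →J1  (1-jn J1 has f-setter on 6)
β4 →J1  (common-f at J1 fixed by 6)
β1 →TF1  (TF TF1: opposite of bond 0)
β2 →J2  (common-f at J2 fixed by 1)
β5 →J3  (J3: last free bond brings effort in)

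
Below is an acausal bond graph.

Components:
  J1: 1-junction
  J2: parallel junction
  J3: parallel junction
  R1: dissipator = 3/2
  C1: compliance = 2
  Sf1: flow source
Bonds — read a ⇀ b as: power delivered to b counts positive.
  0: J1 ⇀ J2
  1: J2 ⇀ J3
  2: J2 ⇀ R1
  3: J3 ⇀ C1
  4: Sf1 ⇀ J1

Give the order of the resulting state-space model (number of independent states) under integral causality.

bond 4 →Sf1  (Sf1 fixes flow; stroke at Sf1)
bond 0 →J1  (1-jn J1 has f-setter on 4)
bond 3 →J3  (C1 outputs effort q/C1)
bond 1 →J2  (J3 effort already set via bond 3)
bond 2 →R1  (J2 effort already set via bond 1)

1  (C1 all integral)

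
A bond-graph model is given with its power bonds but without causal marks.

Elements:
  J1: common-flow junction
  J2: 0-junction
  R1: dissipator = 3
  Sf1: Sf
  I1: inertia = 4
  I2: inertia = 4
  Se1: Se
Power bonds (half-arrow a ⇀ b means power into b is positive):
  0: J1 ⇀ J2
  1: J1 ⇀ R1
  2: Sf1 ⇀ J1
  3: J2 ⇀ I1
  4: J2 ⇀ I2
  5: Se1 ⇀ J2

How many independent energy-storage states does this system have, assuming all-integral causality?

b2 →Sf1  (Sf1: flow source, stroke at near end)
b5 →J2  (Se1 (Se) sets effort on bond)
b0 →J1  (J1: bond 2 brought flow, rest push out)
b1 →J1  (1-jn J1 has f-setter on 2)
b3 →I1  (common-e at J2 fixed by 5)
b4 →I2  (J2 effort already set via bond 5)

2  (I1, I2 all integral)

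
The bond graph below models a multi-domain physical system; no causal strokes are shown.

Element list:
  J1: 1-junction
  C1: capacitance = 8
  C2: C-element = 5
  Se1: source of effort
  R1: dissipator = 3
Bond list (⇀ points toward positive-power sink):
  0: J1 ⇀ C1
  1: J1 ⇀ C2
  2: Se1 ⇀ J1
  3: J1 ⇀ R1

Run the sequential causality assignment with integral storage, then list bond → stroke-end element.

b2 stroke→J1  (Se1 (Se) sets effort on bond)
b0 stroke→J1  (C1 integral (e out))
b1 stroke→J1  (prefer integral on C2)
b3 stroke→R1  (J1 needs exactly one f-in)

#0 →J1
#1 →J1
#2 →J1
#3 →R1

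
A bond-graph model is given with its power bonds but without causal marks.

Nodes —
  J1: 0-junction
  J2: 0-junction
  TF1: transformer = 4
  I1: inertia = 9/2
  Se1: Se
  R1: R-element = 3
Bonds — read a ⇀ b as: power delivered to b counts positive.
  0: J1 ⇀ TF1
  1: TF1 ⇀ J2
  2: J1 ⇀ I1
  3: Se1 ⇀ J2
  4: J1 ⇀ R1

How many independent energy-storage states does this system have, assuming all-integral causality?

bond 3 stroke at J2  (Se1 (Se) sets effort on bond)
bond 1 stroke at TF1  (common-e at J2 fixed by 3)
bond 0 stroke at J1  (TF TF1: opposite of bond 1)
bond 2 stroke at I1  (common-e at J1 fixed by 0)
bond 4 stroke at R1  (J1 effort already set via bond 0)

1  (I1 all integral)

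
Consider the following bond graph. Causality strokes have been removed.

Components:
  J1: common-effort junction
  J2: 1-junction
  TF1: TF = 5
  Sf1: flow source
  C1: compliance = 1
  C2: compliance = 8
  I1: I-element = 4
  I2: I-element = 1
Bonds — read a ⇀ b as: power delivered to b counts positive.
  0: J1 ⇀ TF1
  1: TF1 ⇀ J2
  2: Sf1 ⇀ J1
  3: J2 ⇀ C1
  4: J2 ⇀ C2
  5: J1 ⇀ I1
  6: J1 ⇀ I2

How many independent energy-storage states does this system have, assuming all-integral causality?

4  (C1, C2, I1, I2 all integral)

b2 |Sf1  (Sf1 fixes flow; stroke at Sf1)
b3 |J2  (C1 integral (e out))
b4 |J2  (prefer integral on C2)
b1 |TF1  (J2 needs exactly one f-in)
b0 |J1  (TF1: transformer flips bond 1)
b5 |I1  (common-e at J1 fixed by 0)
b6 |I2  (J1 effort already set via bond 0)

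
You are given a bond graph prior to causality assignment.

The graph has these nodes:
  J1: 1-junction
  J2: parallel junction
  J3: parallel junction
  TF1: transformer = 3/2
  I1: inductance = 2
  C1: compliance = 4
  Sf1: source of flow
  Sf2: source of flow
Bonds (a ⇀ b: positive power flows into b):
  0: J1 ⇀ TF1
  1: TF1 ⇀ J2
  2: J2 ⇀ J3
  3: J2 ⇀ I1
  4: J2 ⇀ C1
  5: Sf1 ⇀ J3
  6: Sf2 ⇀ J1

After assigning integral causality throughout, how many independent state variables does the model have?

bond 5 |Sf1  (Sf1 (Sf) sets flow on bond)
bond 6 |Sf2  (Sf2 fixes flow; stroke at Sf2)
bond 0 |J1  (J1 flow already set via bond 6)
bond 2 |J3  (J3: last free bond brings effort in)
bond 1 |TF1  (TF TF1: opposite of bond 0)
bond 3 |I1  (prefer integral on I1)
bond 4 |J2  (J2 needs exactly one e-in)

2  (C1, I1 all integral)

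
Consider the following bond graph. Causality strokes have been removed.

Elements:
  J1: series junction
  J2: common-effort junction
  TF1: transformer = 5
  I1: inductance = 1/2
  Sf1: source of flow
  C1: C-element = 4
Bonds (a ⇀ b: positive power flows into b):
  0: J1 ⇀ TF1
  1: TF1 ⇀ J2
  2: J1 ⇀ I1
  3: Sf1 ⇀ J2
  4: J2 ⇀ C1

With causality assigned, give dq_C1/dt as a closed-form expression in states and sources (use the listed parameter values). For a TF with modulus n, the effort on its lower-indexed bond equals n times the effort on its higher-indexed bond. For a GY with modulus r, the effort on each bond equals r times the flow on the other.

#3 stroke→Sf1  (source Sf1 imposes f)
#2 stroke→I1  (I1: I, integral causality)
#0 stroke→J1  (common-f at J1 fixed by 2)
#1 stroke→TF1  (TF1: transformer flips bond 0)
#4 stroke→J2  (only one effort-in slot at J2)

dq_C1/dt = F_Sf1 + 10*p_I1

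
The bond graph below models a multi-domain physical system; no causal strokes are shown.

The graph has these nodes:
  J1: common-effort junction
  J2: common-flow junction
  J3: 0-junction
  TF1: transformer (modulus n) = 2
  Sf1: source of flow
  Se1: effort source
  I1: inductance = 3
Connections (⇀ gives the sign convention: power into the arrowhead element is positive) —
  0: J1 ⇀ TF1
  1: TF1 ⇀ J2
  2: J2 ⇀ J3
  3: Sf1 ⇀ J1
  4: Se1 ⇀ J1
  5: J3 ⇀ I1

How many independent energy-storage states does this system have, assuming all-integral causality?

1  (I1 all integral)

b3 →Sf1  (Sf1: flow source, stroke at near end)
b4 →J1  (Se1 (Se) sets effort on bond)
b0 →TF1  (J1 effort already set via bond 4)
b1 →J2  (TF TF1: opposite of bond 0)
b2 →J3  (only one flow-in slot at J2)
b5 →I1  (J3 effort already set via bond 2)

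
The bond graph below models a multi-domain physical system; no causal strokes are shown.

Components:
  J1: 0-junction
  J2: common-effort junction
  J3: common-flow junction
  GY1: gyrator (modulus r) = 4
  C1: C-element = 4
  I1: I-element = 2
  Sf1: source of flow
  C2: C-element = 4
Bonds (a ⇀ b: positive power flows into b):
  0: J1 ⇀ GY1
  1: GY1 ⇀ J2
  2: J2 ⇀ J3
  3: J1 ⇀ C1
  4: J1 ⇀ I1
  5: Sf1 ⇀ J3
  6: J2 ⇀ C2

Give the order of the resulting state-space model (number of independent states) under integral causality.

b5 stroke→Sf1  (Sf1 (Sf) sets flow on bond)
b2 stroke→J3  (common-f at J3 fixed by 5)
b3 stroke→J1  (C1: C, integral causality)
b0 stroke→GY1  (J1: bond 3 brought effort, rest push out)
b4 stroke→I1  (J1: bond 3 brought effort, rest push out)
b1 stroke→GY1  (GY1: gyrator matches bond 0)
b6 stroke→J2  (J2 needs exactly one e-in)

3  (C1, C2, I1 all integral)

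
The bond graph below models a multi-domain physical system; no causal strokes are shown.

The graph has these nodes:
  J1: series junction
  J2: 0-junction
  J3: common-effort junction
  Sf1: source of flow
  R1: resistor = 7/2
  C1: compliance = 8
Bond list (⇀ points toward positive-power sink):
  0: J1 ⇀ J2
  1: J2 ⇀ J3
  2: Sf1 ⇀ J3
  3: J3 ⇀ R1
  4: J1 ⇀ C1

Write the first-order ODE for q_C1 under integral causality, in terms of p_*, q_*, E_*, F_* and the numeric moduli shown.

β2 stroke→Sf1  (Sf1 (Sf) sets flow on bond)
β4 stroke→J1  (prefer integral on C1)
β0 stroke→J2  (closing 1-jn rule on J1)
β1 stroke→J3  (0-jn J2 has e-setter on 0)
β3 stroke→R1  (0-jn J3 has e-setter on 1)

dq_C1/dt = -F_Sf1 - q_C1/28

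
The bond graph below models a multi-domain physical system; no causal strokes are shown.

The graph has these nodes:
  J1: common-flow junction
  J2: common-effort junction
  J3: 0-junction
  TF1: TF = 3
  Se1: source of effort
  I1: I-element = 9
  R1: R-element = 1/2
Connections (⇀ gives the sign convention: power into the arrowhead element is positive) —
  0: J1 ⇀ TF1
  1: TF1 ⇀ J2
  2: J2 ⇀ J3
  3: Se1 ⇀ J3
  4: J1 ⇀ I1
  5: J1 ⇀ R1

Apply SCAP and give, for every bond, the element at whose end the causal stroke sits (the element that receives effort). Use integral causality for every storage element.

#3 →J3  (Se1 fixes effort; stroke away)
#2 →J2  (J3: bond 3 brought effort, rest push out)
#1 →TF1  (0-jn J2 has e-setter on 2)
#0 →J1  (TF1 one-in-one-out from 1)
#4 →I1  (I1 integral (f out))
#5 →J1  (J1: bond 4 brought flow, rest push out)

β0 →J1
β1 →TF1
β2 →J2
β3 →J3
β4 →I1
β5 →J1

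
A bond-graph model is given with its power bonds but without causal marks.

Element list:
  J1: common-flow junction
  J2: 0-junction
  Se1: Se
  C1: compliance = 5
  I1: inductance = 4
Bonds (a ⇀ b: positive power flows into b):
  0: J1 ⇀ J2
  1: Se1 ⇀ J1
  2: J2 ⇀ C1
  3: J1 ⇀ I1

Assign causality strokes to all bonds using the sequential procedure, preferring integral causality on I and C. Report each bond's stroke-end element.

#1 stroke at J1  (Se1: effort source, stroke at far end)
#2 stroke at J2  (C1 outputs effort q/C1)
#0 stroke at J1  (0-jn J2 has e-setter on 2)
#3 stroke at I1  (only one flow-in slot at J1)

bond 0 stroke at J1
bond 1 stroke at J1
bond 2 stroke at J2
bond 3 stroke at I1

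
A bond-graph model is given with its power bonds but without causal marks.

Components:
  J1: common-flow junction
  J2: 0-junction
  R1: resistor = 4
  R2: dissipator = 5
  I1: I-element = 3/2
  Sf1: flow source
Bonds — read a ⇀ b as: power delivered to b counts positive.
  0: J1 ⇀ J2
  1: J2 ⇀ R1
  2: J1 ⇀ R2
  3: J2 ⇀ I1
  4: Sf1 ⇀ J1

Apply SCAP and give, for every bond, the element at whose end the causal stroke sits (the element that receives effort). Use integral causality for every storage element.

bond 4 stroke at Sf1  (Sf1 fixes flow; stroke at Sf1)
bond 0 stroke at J1  (J1 flow already set via bond 4)
bond 2 stroke at J1  (common-f at J1 fixed by 4)
bond 3 stroke at I1  (I1 outputs flow p/I1)
bond 1 stroke at J2  (J2: last free bond brings effort in)

b0 |J1
b1 |J2
b2 |J1
b3 |I1
b4 |Sf1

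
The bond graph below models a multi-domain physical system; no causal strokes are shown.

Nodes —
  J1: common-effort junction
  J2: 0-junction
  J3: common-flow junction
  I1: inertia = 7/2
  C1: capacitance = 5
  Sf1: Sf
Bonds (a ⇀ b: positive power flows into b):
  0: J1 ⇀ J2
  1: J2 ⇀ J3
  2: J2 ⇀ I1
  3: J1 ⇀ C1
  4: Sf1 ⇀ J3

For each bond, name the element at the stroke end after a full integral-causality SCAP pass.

#4 |Sf1  (Sf1 (Sf) sets flow on bond)
#1 |J3  (J3 flow already set via bond 4)
#2 |I1  (I1 outputs flow p/I1)
#0 |J2  (J2: last free bond brings effort in)
#3 |J1  (only one effort-in slot at J1)

#0 stroke→J2
#1 stroke→J3
#2 stroke→I1
#3 stroke→J1
#4 stroke→Sf1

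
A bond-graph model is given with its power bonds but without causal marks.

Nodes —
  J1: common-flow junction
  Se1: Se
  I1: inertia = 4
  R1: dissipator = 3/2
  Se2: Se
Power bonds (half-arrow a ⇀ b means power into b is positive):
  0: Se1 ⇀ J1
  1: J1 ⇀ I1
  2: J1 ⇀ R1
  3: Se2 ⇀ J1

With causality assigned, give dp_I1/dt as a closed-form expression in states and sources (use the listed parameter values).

β0 |J1  (Se1 (Se) sets effort on bond)
β3 |J1  (Se2: effort source, stroke at far end)
β1 |I1  (I1: I, integral causality)
β2 |J1  (J1: bond 1 brought flow, rest push out)

dp_I1/dt = E_Se1 + E_Se2 - 3*p_I1/8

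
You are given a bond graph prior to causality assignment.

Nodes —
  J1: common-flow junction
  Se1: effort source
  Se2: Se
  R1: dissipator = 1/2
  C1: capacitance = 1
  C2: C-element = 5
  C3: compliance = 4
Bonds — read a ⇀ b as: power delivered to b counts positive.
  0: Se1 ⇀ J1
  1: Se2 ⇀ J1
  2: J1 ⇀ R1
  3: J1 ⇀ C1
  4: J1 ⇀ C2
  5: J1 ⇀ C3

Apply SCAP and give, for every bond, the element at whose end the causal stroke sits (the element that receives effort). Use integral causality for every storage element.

β0 stroke→J1
β1 stroke→J1
β2 stroke→R1
β3 stroke→J1
β4 stroke→J1
β5 stroke→J1

#0 →J1  (Se1 (Se) sets effort on bond)
#1 →J1  (Se2 fixes effort; stroke away)
#3 →J1  (C1 outputs effort q/C1)
#4 →J1  (C2: C, integral causality)
#5 →J1  (C3 outputs effort q/C3)
#2 →R1  (only one flow-in slot at J1)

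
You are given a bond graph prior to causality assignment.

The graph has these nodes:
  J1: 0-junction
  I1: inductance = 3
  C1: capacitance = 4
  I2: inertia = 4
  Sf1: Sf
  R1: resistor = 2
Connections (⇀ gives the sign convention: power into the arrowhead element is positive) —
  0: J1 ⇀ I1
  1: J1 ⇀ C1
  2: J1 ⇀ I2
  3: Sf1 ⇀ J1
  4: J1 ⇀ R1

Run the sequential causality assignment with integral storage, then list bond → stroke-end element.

β0 stroke→I1
β1 stroke→J1
β2 stroke→I2
β3 stroke→Sf1
β4 stroke→R1

b3 →Sf1  (source Sf1 imposes f)
b0 →I1  (prefer integral on I1)
b1 →J1  (C1: C, integral causality)
b2 →I2  (J1 effort already set via bond 1)
b4 →R1  (J1 effort already set via bond 1)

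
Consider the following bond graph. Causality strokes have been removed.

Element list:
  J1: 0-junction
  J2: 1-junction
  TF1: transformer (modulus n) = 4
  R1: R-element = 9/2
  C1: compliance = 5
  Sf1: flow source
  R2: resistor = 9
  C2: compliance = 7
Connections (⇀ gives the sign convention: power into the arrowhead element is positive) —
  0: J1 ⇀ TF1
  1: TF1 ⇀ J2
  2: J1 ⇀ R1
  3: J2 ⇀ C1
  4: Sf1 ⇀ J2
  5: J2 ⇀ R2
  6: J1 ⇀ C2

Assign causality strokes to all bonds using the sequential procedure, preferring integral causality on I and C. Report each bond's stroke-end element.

b0 |TF1
b1 |J2
b2 |R1
b3 |J2
b4 |Sf1
b5 |J2
b6 |J1

#4 |Sf1  (Sf1 fixes flow; stroke at Sf1)
#1 |J2  (J2 flow already set via bond 4)
#3 |J2  (J2: bond 4 brought flow, rest push out)
#5 |J2  (1-jn J2 has f-setter on 4)
#0 |TF1  (through TF1, causality passes straight; one stroke at TF1)
#6 |J1  (C2: C, integral causality)
#2 |R1  (0-jn J1 has e-setter on 6)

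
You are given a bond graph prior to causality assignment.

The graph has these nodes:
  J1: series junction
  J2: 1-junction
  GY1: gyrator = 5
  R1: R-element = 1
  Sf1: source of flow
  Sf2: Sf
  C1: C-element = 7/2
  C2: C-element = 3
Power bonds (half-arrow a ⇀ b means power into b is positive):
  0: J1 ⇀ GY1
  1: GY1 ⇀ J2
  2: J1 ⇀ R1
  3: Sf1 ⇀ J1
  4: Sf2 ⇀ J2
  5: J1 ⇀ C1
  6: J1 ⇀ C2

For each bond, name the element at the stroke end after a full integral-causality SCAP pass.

b0 |J1
b1 |J2
b2 |J1
b3 |Sf1
b4 |Sf2
b5 |J1
b6 |J1

bond 3 stroke→Sf1  (Sf1 (Sf) sets flow on bond)
bond 4 stroke→Sf2  (Sf2: flow source, stroke at near end)
bond 0 stroke→J1  (J1 flow already set via bond 3)
bond 2 stroke→J1  (1-jn J1 has f-setter on 3)
bond 5 stroke→J1  (common-f at J1 fixed by 3)
bond 6 stroke→J1  (J1: bond 3 brought flow, rest push out)
bond 1 stroke→J2  (J2 flow already set via bond 4)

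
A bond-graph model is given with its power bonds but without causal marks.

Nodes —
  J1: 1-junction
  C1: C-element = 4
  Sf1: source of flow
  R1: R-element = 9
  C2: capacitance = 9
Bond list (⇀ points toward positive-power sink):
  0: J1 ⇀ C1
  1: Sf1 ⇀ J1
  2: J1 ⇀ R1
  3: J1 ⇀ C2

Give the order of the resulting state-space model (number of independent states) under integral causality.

bond 1 stroke at Sf1  (Sf1: flow source, stroke at near end)
bond 0 stroke at J1  (1-jn J1 has f-setter on 1)
bond 2 stroke at J1  (J1: bond 1 brought flow, rest push out)
bond 3 stroke at J1  (J1: bond 1 brought flow, rest push out)

2  (C1, C2 all integral)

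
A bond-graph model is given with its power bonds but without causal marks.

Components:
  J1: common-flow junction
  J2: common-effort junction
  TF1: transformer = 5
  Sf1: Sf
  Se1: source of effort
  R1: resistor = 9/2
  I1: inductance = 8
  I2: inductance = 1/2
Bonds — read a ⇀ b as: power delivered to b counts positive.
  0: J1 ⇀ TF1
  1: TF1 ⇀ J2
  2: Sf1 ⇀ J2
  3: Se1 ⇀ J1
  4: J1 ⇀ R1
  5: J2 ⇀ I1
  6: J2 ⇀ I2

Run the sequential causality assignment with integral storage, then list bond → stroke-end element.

bond 2 →Sf1  (Sf1: flow source, stroke at near end)
bond 3 →J1  (source Se1 imposes e)
bond 5 →I1  (I1 outputs flow p/I1)
bond 6 →I2  (I2 outputs flow p/I2)
bond 1 →J2  (only one effort-in slot at J2)
bond 0 →TF1  (TF TF1: opposite of bond 1)
bond 4 →J1  (common-f at J1 fixed by 0)

bond 0 →TF1
bond 1 →J2
bond 2 →Sf1
bond 3 →J1
bond 4 →J1
bond 5 →I1
bond 6 →I2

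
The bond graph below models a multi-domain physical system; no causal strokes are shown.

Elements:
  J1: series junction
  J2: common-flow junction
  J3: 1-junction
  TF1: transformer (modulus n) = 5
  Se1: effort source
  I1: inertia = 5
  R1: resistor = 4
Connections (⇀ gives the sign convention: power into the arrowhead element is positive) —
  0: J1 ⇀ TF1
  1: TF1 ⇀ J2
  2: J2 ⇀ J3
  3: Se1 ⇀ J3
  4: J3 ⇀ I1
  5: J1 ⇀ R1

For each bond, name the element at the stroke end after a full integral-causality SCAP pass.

#0 |TF1
#1 |J2
#2 |J3
#3 |J3
#4 |I1
#5 |J1

bond 3 stroke at J3  (Se1 (Se) sets effort on bond)
bond 4 stroke at I1  (I1 integral (f out))
bond 2 stroke at J3  (common-f at J3 fixed by 4)
bond 1 stroke at J2  (1-jn J2 has f-setter on 2)
bond 0 stroke at TF1  (TF1 one-in-one-out from 1)
bond 5 stroke at J1  (J1: bond 0 brought flow, rest push out)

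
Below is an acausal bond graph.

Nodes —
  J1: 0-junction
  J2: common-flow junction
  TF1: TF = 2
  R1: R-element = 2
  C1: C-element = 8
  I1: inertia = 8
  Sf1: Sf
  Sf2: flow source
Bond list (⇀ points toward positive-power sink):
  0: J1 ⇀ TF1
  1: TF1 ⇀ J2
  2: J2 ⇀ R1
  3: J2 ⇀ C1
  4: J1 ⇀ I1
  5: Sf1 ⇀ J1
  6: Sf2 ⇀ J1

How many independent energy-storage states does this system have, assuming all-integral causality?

2  (C1, I1 all integral)

bond 5 |Sf1  (source Sf1 imposes f)
bond 6 |Sf2  (Sf2 (Sf) sets flow on bond)
bond 3 |J2  (C1 integral (e out))
bond 4 |I1  (I1 outputs flow p/I1)
bond 0 |J1  (closing 0-jn rule on J1)
bond 1 |TF1  (TF1 one-in-one-out from 0)
bond 2 |J2  (J2 flow already set via bond 1)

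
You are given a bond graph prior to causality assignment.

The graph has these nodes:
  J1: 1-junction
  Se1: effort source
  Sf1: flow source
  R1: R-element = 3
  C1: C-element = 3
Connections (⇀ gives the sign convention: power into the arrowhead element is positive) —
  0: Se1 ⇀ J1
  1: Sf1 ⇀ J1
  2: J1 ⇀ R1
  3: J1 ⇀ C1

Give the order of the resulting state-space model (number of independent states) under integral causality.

1  (C1 all integral)

bond 0 |J1  (source Se1 imposes e)
bond 1 |Sf1  (Sf1 (Sf) sets flow on bond)
bond 2 |J1  (J1: bond 1 brought flow, rest push out)
bond 3 |J1  (J1: bond 1 brought flow, rest push out)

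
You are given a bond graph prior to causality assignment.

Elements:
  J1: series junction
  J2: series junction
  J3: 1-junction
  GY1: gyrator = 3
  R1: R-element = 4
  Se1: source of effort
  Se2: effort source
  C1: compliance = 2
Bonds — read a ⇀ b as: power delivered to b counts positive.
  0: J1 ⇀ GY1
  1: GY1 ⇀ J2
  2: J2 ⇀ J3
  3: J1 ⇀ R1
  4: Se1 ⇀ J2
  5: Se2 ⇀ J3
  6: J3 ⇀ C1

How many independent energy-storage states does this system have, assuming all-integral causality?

b4 →J2  (Se1 fixes effort; stroke away)
b5 →J3  (Se2 fixes effort; stroke away)
b6 →J3  (C1 integral (e out))
b2 →J2  (closing 1-jn rule on J3)
b1 →GY1  (only one flow-in slot at J2)
b0 →GY1  (GY1 both-in/both-out from 1)
b3 →J1  (1-jn J1 has f-setter on 0)

1  (C1 all integral)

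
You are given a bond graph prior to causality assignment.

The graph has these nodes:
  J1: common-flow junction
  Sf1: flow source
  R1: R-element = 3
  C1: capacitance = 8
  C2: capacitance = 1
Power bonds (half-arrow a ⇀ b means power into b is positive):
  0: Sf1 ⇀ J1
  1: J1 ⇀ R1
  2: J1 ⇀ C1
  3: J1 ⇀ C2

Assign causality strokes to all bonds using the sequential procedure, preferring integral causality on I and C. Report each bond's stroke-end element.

#0 stroke at Sf1
#1 stroke at J1
#2 stroke at J1
#3 stroke at J1

bond 0 stroke→Sf1  (Sf1 fixes flow; stroke at Sf1)
bond 1 stroke→J1  (1-jn J1 has f-setter on 0)
bond 2 stroke→J1  (J1: bond 0 brought flow, rest push out)
bond 3 stroke→J1  (J1 flow already set via bond 0)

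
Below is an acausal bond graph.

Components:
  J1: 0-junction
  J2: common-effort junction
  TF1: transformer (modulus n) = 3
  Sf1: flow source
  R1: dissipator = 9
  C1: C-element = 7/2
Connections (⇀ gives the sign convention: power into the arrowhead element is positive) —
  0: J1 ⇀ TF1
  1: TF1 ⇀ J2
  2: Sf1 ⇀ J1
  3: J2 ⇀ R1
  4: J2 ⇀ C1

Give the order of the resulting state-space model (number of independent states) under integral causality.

#2 |Sf1  (source Sf1 imposes f)
#0 |J1  (only one effort-in slot at J1)
#1 |TF1  (TF1: transformer flips bond 0)
#4 |J2  (C1 outputs effort q/C1)
#3 |R1  (common-e at J2 fixed by 4)

1  (C1 all integral)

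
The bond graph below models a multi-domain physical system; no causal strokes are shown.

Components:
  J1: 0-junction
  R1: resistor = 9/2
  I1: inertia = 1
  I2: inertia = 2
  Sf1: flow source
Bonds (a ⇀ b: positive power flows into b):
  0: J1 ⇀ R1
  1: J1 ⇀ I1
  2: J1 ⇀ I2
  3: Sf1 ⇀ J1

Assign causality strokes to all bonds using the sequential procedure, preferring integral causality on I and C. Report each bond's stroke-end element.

#0 stroke→J1
#1 stroke→I1
#2 stroke→I2
#3 stroke→Sf1

β3 |Sf1  (source Sf1 imposes f)
β1 |I1  (prefer integral on I1)
β2 |I2  (I2: I, integral causality)
β0 |J1  (closing 0-jn rule on J1)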